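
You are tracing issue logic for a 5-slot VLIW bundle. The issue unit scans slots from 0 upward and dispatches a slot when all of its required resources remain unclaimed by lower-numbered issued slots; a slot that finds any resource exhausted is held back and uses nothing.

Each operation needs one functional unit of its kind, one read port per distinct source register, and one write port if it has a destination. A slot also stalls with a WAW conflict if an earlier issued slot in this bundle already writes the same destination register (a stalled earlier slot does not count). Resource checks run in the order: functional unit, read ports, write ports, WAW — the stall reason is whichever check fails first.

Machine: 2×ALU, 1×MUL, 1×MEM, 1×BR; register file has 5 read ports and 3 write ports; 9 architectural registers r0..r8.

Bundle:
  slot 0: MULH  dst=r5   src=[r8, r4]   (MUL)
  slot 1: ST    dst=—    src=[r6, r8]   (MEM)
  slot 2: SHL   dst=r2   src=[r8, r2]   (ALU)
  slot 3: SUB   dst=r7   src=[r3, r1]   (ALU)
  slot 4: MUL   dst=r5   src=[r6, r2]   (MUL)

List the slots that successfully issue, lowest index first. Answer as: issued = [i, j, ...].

  0. MUL→r5 ⇒ go  {2A/0Mu/1Ld/1B | 3r 2w}
  1. MEM ⇒ go  {2A/0Mu/0Ld/1B | 1r 2w}
  2. ALU→r2 ⇒ no(RD_PORT)  {2A/0Mu/0Ld/1B | 1r 2w}
  3. ALU→r7 ⇒ no(RD_PORT)  {2A/0Mu/0Ld/1B | 1r 2w}
  4. MUL→r5 ⇒ no(FU)  {2A/0Mu/0Ld/1B | 1r 2w}

issued = [0, 1]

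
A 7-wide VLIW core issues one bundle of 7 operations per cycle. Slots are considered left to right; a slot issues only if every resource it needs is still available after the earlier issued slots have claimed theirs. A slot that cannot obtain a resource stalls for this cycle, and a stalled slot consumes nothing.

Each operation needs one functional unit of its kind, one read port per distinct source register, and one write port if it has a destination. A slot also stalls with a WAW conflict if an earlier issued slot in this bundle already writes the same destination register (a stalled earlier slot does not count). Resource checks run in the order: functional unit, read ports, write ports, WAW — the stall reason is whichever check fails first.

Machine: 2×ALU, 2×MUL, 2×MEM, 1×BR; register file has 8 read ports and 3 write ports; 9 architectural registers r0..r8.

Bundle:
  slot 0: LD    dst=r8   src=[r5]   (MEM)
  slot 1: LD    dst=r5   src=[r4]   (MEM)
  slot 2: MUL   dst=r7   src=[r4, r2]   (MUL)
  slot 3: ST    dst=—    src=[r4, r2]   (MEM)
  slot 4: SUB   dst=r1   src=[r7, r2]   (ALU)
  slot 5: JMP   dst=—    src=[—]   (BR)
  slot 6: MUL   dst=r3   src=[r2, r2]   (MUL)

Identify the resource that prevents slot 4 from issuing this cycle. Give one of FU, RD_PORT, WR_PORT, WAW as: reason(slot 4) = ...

  0. MEM→r8 ⇒ go  {2A/2Mu/1Ld/1B | 7r 2w}
  1. MEM→r5 ⇒ go  {2A/2Mu/0Ld/1B | 6r 1w}
  2. MUL→r7 ⇒ go  {2A/1Mu/0Ld/1B | 4r 0w}
  3. MEM ⇒ no(FU)  {2A/1Mu/0Ld/1B | 4r 0w}
  4. ALU→r1 ⇒ no(WR_PORT)  {2A/1Mu/0Ld/1B | 4r 0w}
  5. BR ⇒ go  {2A/1Mu/0Ld/0B | 4r 0w}
  6. MUL→r3 ⇒ no(WR_PORT)  {2A/1Mu/0Ld/0B | 4r 0w}

reason(slot 4) = WR_PORT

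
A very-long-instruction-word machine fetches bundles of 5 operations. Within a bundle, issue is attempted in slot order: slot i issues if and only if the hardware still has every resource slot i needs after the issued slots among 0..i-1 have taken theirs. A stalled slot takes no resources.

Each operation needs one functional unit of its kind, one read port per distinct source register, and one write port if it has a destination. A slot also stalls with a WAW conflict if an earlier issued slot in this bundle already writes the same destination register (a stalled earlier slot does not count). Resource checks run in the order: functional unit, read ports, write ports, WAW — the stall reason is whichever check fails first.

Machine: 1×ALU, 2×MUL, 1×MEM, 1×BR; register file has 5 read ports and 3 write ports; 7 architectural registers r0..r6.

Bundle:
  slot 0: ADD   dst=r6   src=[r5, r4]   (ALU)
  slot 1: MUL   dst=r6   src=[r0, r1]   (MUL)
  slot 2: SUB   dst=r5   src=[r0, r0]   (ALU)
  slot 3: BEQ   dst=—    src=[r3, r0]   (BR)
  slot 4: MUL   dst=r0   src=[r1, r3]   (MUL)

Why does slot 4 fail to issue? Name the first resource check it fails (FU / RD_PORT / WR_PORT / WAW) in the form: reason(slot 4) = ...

[0] ALU needs rd=2 wr=1: ok; after: ALU=0 MUL=2 MEM=1 BR=1, R=3, W=2
[1] MUL needs rd=2 wr=1: WAW; after: ALU=0 MUL=2 MEM=1 BR=1, R=3, W=2
[2] ALU needs rd=1 wr=1: FU; after: ALU=0 MUL=2 MEM=1 BR=1, R=3, W=2
[3] BR needs rd=2 wr=0: ok; after: ALU=0 MUL=2 MEM=1 BR=0, R=1, W=2
[4] MUL needs rd=2 wr=1: RD_PORT; after: ALU=0 MUL=2 MEM=1 BR=0, R=1, W=2

reason(slot 4) = RD_PORT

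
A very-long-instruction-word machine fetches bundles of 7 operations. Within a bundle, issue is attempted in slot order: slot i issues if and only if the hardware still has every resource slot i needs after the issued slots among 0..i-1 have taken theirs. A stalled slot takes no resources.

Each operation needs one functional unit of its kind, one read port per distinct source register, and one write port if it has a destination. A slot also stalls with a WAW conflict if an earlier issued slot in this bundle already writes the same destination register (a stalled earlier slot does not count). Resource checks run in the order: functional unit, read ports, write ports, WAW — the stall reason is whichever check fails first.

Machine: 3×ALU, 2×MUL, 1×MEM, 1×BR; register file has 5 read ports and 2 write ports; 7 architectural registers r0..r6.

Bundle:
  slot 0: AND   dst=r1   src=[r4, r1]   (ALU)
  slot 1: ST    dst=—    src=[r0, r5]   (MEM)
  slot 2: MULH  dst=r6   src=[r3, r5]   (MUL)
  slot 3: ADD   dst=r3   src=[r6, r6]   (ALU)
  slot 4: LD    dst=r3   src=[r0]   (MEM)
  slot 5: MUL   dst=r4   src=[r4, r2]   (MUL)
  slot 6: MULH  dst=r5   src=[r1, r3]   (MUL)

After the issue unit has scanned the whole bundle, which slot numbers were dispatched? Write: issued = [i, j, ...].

slot 0 (ALU): ISSUE — free A2,Mu2,Ld1,B1 rp3 wp1
slot 1 (MEM): ISSUE — free A2,Mu2,Ld0,B1 rp1 wp1
slot 2 (MUL): stall RD_PORT — free A2,Mu2,Ld0,B1 rp1 wp1
slot 3 (ALU): ISSUE — free A1,Mu2,Ld0,B1 rp0 wp0
slot 4 (MEM): stall FU — free A1,Mu2,Ld0,B1 rp0 wp0
slot 5 (MUL): stall RD_PORT — free A1,Mu2,Ld0,B1 rp0 wp0
slot 6 (MUL): stall RD_PORT — free A1,Mu2,Ld0,B1 rp0 wp0

issued = [0, 1, 3]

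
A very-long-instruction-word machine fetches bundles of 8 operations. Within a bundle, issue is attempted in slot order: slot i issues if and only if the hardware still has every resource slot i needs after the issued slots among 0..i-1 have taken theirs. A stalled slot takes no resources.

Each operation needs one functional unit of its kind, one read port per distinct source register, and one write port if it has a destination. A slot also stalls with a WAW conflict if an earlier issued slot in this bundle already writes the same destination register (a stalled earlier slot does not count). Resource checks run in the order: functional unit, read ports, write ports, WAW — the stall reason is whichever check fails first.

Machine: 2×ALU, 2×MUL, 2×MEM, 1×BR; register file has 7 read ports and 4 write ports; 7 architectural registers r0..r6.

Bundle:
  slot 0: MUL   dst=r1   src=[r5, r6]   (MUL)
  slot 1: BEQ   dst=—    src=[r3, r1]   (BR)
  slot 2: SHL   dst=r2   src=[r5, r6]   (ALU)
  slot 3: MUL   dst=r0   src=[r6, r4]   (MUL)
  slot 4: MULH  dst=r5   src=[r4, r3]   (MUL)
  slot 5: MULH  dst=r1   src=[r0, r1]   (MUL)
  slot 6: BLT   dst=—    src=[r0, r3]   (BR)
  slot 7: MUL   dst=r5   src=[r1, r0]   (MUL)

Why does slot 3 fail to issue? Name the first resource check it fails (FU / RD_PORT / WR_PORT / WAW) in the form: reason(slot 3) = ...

reason(slot 3) = RD_PORT

#0 MUL src=r5,r6 dispatched  <A:2 Mu:1 Ld:2 B:1 rd:5 wr:3>
#1 BR src=r3,r1 dispatched  <A:2 Mu:1 Ld:2 B:0 rd:3 wr:3>
#2 ALU src=r5,r6 dispatched  <A:1 Mu:1 Ld:2 B:0 rd:1 wr:2>
#3 MUL src=r6,r4 held:RD_PORT  <A:1 Mu:1 Ld:2 B:0 rd:1 wr:2>
#4 MUL src=r4,r3 held:RD_PORT  <A:1 Mu:1 Ld:2 B:0 rd:1 wr:2>
#5 MUL src=r0,r1 held:RD_PORT  <A:1 Mu:1 Ld:2 B:0 rd:1 wr:2>
#6 BR src=r0,r3 held:FU  <A:1 Mu:1 Ld:2 B:0 rd:1 wr:2>
#7 MUL src=r1,r0 held:RD_PORT  <A:1 Mu:1 Ld:2 B:0 rd:1 wr:2>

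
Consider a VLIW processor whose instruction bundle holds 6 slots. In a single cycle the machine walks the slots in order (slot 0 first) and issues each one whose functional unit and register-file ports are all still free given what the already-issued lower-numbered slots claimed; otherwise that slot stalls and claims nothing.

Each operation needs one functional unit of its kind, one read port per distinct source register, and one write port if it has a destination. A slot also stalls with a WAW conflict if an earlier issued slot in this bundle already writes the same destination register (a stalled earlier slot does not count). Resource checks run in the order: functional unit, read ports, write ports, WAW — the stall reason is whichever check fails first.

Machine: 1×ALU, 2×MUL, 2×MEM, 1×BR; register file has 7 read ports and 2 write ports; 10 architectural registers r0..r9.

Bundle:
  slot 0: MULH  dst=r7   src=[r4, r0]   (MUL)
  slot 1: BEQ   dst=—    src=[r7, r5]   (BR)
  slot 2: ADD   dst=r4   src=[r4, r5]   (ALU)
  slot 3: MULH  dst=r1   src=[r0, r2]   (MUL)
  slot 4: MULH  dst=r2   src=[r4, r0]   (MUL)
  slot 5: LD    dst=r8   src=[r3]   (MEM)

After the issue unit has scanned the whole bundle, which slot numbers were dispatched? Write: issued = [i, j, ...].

issued = [0, 1, 2]

[0] MUL needs rd=2 wr=1: ok; after: ALU=1 MUL=1 MEM=2 BR=1, R=5, W=1
[1] BR needs rd=2 wr=0: ok; after: ALU=1 MUL=1 MEM=2 BR=0, R=3, W=1
[2] ALU needs rd=2 wr=1: ok; after: ALU=0 MUL=1 MEM=2 BR=0, R=1, W=0
[3] MUL needs rd=2 wr=1: RD_PORT; after: ALU=0 MUL=1 MEM=2 BR=0, R=1, W=0
[4] MUL needs rd=2 wr=1: RD_PORT; after: ALU=0 MUL=1 MEM=2 BR=0, R=1, W=0
[5] MEM needs rd=1 wr=1: WR_PORT; after: ALU=0 MUL=1 MEM=2 BR=0, R=1, W=0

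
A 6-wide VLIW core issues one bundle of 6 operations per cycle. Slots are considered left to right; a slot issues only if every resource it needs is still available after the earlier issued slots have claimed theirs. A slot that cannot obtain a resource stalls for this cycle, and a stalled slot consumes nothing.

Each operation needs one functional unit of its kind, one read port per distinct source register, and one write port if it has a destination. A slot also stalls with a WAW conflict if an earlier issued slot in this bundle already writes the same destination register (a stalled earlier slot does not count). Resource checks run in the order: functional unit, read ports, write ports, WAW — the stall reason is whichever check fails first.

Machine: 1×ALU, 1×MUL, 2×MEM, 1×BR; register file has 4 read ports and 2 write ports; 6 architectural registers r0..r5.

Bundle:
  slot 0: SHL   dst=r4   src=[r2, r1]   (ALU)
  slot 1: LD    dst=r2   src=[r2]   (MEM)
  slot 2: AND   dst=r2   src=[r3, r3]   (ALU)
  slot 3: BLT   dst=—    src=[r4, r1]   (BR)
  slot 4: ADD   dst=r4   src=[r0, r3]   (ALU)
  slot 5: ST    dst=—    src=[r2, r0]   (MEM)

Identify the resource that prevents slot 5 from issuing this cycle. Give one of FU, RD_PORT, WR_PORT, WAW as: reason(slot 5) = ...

reason(slot 5) = RD_PORT

(0) want 1×ALU +2rd +1wr — yes → AL0|MU1|ME2|BR1|rd2|wr1
(1) want 1×MEM +1rd +1wr — yes → AL0|MU1|ME1|BR1|rd1|wr0
(2) want 1×ALU +1rd +1wr — FU → AL0|MU1|ME1|BR1|rd1|wr0
(3) want 1×BR +2rd +0wr — RD_PORT → AL0|MU1|ME1|BR1|rd1|wr0
(4) want 1×ALU +2rd +1wr — FU → AL0|MU1|ME1|BR1|rd1|wr0
(5) want 1×MEM +2rd +0wr — RD_PORT → AL0|MU1|ME1|BR1|rd1|wr0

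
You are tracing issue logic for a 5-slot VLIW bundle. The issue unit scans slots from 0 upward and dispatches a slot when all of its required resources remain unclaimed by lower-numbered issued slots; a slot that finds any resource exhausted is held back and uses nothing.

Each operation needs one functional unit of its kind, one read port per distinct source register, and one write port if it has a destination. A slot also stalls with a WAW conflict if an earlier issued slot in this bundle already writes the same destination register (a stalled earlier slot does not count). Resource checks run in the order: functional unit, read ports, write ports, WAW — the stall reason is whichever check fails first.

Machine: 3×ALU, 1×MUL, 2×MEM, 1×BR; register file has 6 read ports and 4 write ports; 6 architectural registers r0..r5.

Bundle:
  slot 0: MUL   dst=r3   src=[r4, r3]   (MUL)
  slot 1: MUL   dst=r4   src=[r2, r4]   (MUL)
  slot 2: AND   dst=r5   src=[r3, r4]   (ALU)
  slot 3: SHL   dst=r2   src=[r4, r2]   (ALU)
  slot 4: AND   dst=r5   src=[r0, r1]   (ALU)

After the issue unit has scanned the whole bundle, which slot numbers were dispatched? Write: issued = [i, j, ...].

[0] MUL needs rd=2 wr=1: ok; after: ALU=3 MUL=0 MEM=2 BR=1, R=4, W=3
[1] MUL needs rd=2 wr=1: FU; after: ALU=3 MUL=0 MEM=2 BR=1, R=4, W=3
[2] ALU needs rd=2 wr=1: ok; after: ALU=2 MUL=0 MEM=2 BR=1, R=2, W=2
[3] ALU needs rd=2 wr=1: ok; after: ALU=1 MUL=0 MEM=2 BR=1, R=0, W=1
[4] ALU needs rd=2 wr=1: RD_PORT; after: ALU=1 MUL=0 MEM=2 BR=1, R=0, W=1

issued = [0, 2, 3]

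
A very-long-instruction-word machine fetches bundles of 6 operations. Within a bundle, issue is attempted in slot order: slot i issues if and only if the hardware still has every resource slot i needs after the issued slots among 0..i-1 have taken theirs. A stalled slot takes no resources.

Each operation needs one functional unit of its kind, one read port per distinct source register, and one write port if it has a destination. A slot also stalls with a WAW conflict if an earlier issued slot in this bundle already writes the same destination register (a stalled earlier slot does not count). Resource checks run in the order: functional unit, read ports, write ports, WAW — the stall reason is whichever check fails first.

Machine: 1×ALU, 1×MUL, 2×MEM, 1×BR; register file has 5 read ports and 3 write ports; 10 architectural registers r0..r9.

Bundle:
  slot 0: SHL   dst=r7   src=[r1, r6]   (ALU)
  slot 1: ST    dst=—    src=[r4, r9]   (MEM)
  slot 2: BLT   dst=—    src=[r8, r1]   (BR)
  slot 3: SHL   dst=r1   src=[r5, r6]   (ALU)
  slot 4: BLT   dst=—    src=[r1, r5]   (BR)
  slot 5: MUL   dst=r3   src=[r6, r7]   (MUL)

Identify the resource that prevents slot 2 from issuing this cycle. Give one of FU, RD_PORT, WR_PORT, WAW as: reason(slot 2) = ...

reason(slot 2) = RD_PORT

[0] ALU needs rd=2 wr=1: ok; after: ALU=0 MUL=1 MEM=2 BR=1, R=3, W=2
[1] MEM needs rd=2 wr=0: ok; after: ALU=0 MUL=1 MEM=1 BR=1, R=1, W=2
[2] BR needs rd=2 wr=0: RD_PORT; after: ALU=0 MUL=1 MEM=1 BR=1, R=1, W=2
[3] ALU needs rd=2 wr=1: FU; after: ALU=0 MUL=1 MEM=1 BR=1, R=1, W=2
[4] BR needs rd=2 wr=0: RD_PORT; after: ALU=0 MUL=1 MEM=1 BR=1, R=1, W=2
[5] MUL needs rd=2 wr=1: RD_PORT; after: ALU=0 MUL=1 MEM=1 BR=1, R=1, W=2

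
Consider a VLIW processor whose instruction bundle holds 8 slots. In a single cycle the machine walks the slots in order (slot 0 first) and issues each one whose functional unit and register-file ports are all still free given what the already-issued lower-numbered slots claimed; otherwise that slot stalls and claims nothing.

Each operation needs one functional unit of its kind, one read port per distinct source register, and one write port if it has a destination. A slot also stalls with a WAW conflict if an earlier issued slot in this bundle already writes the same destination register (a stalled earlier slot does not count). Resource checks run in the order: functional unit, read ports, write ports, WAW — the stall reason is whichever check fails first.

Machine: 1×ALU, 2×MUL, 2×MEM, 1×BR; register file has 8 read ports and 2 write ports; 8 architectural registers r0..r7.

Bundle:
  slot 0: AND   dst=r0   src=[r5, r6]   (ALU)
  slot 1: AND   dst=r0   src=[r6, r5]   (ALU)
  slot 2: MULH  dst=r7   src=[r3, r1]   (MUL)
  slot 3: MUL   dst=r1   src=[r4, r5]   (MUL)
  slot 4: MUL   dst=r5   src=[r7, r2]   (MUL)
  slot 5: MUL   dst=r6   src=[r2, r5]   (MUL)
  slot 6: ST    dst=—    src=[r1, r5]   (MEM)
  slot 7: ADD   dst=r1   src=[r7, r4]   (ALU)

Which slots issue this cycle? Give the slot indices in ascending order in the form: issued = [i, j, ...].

slot 0 (ALU): ISSUE — free A0,Mu2,Ld2,B1 rp6 wp1
slot 1 (ALU): stall FU — free A0,Mu2,Ld2,B1 rp6 wp1
slot 2 (MUL): ISSUE — free A0,Mu1,Ld2,B1 rp4 wp0
slot 3 (MUL): stall WR_PORT — free A0,Mu1,Ld2,B1 rp4 wp0
slot 4 (MUL): stall WR_PORT — free A0,Mu1,Ld2,B1 rp4 wp0
slot 5 (MUL): stall WR_PORT — free A0,Mu1,Ld2,B1 rp4 wp0
slot 6 (MEM): ISSUE — free A0,Mu1,Ld1,B1 rp2 wp0
slot 7 (ALU): stall FU — free A0,Mu1,Ld1,B1 rp2 wp0

issued = [0, 2, 6]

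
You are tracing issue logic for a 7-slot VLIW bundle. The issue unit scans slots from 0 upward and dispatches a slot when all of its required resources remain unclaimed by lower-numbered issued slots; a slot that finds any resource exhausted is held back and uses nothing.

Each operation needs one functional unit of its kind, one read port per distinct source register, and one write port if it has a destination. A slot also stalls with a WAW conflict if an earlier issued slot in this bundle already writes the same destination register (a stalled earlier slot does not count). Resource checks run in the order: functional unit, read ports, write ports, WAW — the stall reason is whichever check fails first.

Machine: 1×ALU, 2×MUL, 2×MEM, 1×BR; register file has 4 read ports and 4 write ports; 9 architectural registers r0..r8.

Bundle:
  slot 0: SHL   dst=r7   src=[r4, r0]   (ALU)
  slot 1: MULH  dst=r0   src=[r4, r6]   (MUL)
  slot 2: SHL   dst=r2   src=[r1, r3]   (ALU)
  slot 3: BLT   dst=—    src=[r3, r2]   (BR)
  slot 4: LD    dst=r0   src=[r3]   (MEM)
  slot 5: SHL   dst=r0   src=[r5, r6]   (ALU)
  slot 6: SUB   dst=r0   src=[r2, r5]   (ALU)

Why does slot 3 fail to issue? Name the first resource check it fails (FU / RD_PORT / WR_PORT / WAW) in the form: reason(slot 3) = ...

reason(slot 3) = RD_PORT

  0. ALU→r7 ⇒ go  {0A/2Mu/2Ld/1B | 2r 3w}
  1. MUL→r0 ⇒ go  {0A/1Mu/2Ld/1B | 0r 2w}
  2. ALU→r2 ⇒ no(FU)  {0A/1Mu/2Ld/1B | 0r 2w}
  3. BR ⇒ no(RD_PORT)  {0A/1Mu/2Ld/1B | 0r 2w}
  4. MEM→r0 ⇒ no(RD_PORT)  {0A/1Mu/2Ld/1B | 0r 2w}
  5. ALU→r0 ⇒ no(FU)  {0A/1Mu/2Ld/1B | 0r 2w}
  6. ALU→r0 ⇒ no(FU)  {0A/1Mu/2Ld/1B | 0r 2w}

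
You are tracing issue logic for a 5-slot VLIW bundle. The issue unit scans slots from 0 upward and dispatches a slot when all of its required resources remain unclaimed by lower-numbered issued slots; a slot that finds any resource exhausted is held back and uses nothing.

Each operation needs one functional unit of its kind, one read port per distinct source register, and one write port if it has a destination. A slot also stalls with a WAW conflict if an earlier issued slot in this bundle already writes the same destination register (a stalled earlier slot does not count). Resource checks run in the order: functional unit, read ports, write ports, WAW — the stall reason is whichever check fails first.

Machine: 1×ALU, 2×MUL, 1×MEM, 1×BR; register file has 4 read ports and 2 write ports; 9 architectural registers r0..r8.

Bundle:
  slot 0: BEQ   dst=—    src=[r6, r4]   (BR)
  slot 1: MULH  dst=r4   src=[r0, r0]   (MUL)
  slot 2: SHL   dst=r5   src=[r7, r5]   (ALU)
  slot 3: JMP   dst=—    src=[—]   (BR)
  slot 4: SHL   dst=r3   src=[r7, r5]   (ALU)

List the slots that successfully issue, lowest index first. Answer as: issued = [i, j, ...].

issued = [0, 1]

#0 BR src=r6,r4 dispatched  <A:1 Mu:2 Ld:1 B:0 rd:2 wr:2>
#1 MUL src=r0,r0 dispatched  <A:1 Mu:1 Ld:1 B:0 rd:1 wr:1>
#2 ALU src=r7,r5 held:RD_PORT  <A:1 Mu:1 Ld:1 B:0 rd:1 wr:1>
#3 BR src=- held:FU  <A:1 Mu:1 Ld:1 B:0 rd:1 wr:1>
#4 ALU src=r7,r5 held:RD_PORT  <A:1 Mu:1 Ld:1 B:0 rd:1 wr:1>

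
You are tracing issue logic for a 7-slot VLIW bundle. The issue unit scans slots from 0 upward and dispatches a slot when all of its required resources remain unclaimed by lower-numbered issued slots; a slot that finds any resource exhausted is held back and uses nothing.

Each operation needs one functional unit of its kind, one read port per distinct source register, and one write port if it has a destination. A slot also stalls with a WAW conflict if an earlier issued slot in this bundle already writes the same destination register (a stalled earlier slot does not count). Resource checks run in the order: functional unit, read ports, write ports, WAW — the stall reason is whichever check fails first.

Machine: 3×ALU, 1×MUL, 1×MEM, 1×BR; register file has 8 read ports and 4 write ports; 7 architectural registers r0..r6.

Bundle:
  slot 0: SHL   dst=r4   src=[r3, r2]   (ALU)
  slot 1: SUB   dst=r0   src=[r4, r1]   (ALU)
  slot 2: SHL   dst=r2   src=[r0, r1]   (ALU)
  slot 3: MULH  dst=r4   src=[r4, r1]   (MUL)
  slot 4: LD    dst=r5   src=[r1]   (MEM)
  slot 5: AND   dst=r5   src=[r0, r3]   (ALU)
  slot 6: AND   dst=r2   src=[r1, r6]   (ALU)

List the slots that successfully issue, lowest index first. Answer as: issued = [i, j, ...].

issued = [0, 1, 2, 4]

slot 0 (ALU): ISSUE — free A2,Mu1,Ld1,B1 rp6 wp3
slot 1 (ALU): ISSUE — free A1,Mu1,Ld1,B1 rp4 wp2
slot 2 (ALU): ISSUE — free A0,Mu1,Ld1,B1 rp2 wp1
slot 3 (MUL): stall WAW — free A0,Mu1,Ld1,B1 rp2 wp1
slot 4 (MEM): ISSUE — free A0,Mu1,Ld0,B1 rp1 wp0
slot 5 (ALU): stall FU — free A0,Mu1,Ld0,B1 rp1 wp0
slot 6 (ALU): stall FU — free A0,Mu1,Ld0,B1 rp1 wp0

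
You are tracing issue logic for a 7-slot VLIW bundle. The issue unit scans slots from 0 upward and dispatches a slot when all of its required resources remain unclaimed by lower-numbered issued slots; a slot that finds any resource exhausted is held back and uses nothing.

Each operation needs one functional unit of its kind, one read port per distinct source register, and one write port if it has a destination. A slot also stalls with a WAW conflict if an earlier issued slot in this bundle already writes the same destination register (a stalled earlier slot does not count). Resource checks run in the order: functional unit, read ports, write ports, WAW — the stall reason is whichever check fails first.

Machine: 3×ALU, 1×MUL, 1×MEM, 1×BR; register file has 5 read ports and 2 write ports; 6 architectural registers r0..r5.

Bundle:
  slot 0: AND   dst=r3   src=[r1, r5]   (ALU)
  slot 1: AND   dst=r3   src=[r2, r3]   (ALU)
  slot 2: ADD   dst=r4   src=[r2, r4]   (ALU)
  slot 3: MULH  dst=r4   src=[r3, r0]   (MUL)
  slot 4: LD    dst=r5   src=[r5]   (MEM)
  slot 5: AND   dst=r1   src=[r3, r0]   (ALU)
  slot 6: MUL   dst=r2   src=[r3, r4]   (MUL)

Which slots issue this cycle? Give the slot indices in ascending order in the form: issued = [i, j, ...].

issued = [0, 2]

#0 ALU src=r1,r5 dispatched  <A:2 Mu:1 Ld:1 B:1 rd:3 wr:1>
#1 ALU src=r2,r3 held:WAW  <A:2 Mu:1 Ld:1 B:1 rd:3 wr:1>
#2 ALU src=r2,r4 dispatched  <A:1 Mu:1 Ld:1 B:1 rd:1 wr:0>
#3 MUL src=r3,r0 held:RD_PORT  <A:1 Mu:1 Ld:1 B:1 rd:1 wr:0>
#4 MEM src=r5 held:WR_PORT  <A:1 Mu:1 Ld:1 B:1 rd:1 wr:0>
#5 ALU src=r3,r0 held:RD_PORT  <A:1 Mu:1 Ld:1 B:1 rd:1 wr:0>
#6 MUL src=r3,r4 held:RD_PORT  <A:1 Mu:1 Ld:1 B:1 rd:1 wr:0>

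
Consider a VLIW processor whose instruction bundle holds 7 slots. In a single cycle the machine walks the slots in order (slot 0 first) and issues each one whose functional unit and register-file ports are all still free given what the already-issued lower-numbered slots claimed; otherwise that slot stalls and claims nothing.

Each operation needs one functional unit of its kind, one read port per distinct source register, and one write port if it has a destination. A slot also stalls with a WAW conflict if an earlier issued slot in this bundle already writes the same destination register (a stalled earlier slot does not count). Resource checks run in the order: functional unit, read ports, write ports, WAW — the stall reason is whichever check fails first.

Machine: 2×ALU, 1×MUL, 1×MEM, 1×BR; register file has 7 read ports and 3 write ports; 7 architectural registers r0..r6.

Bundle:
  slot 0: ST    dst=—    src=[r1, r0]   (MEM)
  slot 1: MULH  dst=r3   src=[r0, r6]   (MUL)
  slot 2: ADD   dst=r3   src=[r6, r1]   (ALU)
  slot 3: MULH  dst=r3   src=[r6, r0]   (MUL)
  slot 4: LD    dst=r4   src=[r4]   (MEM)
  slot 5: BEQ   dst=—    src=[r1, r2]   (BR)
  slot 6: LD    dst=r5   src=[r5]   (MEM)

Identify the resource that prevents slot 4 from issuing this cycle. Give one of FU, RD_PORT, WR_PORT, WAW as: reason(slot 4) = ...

  0. MEM ⇒ go  {2A/1Mu/0Ld/1B | 5r 3w}
  1. MUL→r3 ⇒ go  {2A/0Mu/0Ld/1B | 3r 2w}
  2. ALU→r3 ⇒ no(WAW)  {2A/0Mu/0Ld/1B | 3r 2w}
  3. MUL→r3 ⇒ no(FU)  {2A/0Mu/0Ld/1B | 3r 2w}
  4. MEM→r4 ⇒ no(FU)  {2A/0Mu/0Ld/1B | 3r 2w}
  5. BR ⇒ go  {2A/0Mu/0Ld/0B | 1r 2w}
  6. MEM→r5 ⇒ no(FU)  {2A/0Mu/0Ld/0B | 1r 2w}

reason(slot 4) = FU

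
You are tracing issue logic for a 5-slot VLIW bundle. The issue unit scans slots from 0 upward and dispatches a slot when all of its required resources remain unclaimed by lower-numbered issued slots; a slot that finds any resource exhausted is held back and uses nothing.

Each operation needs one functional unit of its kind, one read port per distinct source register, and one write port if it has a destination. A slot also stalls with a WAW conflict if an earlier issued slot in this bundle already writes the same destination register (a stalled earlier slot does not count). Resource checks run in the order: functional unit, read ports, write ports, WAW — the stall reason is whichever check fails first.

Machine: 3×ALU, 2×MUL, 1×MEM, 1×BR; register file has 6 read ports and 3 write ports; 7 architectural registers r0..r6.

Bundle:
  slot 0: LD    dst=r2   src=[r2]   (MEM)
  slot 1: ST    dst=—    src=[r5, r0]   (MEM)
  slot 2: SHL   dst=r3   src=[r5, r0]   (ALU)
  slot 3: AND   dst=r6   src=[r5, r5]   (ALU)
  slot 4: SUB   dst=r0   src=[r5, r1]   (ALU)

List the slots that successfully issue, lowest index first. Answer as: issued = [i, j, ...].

issued = [0, 2, 3]

[0] MEM needs rd=1 wr=1: ok; after: ALU=3 MUL=2 MEM=0 BR=1, R=5, W=2
[1] MEM needs rd=2 wr=0: FU; after: ALU=3 MUL=2 MEM=0 BR=1, R=5, W=2
[2] ALU needs rd=2 wr=1: ok; after: ALU=2 MUL=2 MEM=0 BR=1, R=3, W=1
[3] ALU needs rd=1 wr=1: ok; after: ALU=1 MUL=2 MEM=0 BR=1, R=2, W=0
[4] ALU needs rd=2 wr=1: WR_PORT; after: ALU=1 MUL=2 MEM=0 BR=1, R=2, W=0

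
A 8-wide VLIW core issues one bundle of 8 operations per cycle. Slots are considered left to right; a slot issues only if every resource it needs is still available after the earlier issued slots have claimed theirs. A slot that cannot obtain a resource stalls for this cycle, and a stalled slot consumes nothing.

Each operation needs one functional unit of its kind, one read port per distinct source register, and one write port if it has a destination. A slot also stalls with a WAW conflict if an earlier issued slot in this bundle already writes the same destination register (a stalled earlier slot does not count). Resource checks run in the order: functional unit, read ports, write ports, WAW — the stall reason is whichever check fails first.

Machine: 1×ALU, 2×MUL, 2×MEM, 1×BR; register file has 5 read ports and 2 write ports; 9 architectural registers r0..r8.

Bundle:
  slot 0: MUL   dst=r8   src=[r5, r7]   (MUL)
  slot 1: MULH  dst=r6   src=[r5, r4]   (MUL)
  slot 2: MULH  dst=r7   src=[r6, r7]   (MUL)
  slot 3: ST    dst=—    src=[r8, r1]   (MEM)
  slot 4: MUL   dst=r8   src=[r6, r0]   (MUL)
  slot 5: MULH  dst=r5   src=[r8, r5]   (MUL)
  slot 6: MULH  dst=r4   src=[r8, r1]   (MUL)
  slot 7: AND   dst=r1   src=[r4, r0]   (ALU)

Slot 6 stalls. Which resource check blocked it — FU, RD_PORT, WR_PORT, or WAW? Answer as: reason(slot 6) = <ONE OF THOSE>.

reason(slot 6) = FU

  0. MUL→r8 ⇒ go  {1A/1Mu/2Ld/1B | 3r 1w}
  1. MUL→r6 ⇒ go  {1A/0Mu/2Ld/1B | 1r 0w}
  2. MUL→r7 ⇒ no(FU)  {1A/0Mu/2Ld/1B | 1r 0w}
  3. MEM ⇒ no(RD_PORT)  {1A/0Mu/2Ld/1B | 1r 0w}
  4. MUL→r8 ⇒ no(FU)  {1A/0Mu/2Ld/1B | 1r 0w}
  5. MUL→r5 ⇒ no(FU)  {1A/0Mu/2Ld/1B | 1r 0w}
  6. MUL→r4 ⇒ no(FU)  {1A/0Mu/2Ld/1B | 1r 0w}
  7. ALU→r1 ⇒ no(RD_PORT)  {1A/0Mu/2Ld/1B | 1r 0w}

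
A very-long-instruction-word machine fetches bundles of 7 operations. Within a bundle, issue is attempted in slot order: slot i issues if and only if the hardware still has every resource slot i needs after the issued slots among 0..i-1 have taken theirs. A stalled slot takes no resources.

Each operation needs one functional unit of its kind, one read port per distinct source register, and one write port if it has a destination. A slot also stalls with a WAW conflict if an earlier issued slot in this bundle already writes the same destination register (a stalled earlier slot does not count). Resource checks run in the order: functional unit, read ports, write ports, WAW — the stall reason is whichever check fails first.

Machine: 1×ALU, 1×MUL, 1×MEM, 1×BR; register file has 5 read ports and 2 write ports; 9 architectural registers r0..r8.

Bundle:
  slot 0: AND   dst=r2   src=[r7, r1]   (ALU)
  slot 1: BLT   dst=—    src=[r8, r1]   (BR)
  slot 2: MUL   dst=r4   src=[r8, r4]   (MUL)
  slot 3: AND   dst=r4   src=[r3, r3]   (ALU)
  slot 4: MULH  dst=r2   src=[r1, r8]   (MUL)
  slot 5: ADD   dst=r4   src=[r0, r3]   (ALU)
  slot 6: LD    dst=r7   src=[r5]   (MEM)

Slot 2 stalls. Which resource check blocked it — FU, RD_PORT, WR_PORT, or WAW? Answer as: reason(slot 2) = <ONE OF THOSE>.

reason(slot 2) = RD_PORT

  0. ALU→r2 ⇒ go  {0A/1Mu/1Ld/1B | 3r 1w}
  1. BR ⇒ go  {0A/1Mu/1Ld/0B | 1r 1w}
  2. MUL→r4 ⇒ no(RD_PORT)  {0A/1Mu/1Ld/0B | 1r 1w}
  3. ALU→r4 ⇒ no(FU)  {0A/1Mu/1Ld/0B | 1r 1w}
  4. MUL→r2 ⇒ no(RD_PORT)  {0A/1Mu/1Ld/0B | 1r 1w}
  5. ALU→r4 ⇒ no(FU)  {0A/1Mu/1Ld/0B | 1r 1w}
  6. MEM→r7 ⇒ go  {0A/1Mu/0Ld/0B | 0r 0w}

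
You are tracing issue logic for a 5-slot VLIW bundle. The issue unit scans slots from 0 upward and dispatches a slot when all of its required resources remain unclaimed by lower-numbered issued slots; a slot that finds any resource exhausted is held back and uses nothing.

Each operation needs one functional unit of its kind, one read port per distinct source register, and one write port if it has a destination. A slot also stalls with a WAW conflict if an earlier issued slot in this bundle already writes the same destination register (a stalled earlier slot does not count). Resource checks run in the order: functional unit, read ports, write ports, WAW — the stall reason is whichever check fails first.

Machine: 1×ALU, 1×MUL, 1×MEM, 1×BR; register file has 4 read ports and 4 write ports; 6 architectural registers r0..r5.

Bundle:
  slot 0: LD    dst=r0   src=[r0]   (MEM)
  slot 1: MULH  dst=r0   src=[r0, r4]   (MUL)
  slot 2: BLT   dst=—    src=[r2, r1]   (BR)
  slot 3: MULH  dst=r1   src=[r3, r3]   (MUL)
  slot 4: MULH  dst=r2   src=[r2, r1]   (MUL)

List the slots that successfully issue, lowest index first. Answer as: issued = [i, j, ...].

  0. MEM→r0 ⇒ go  {1A/1Mu/0Ld/1B | 3r 3w}
  1. MUL→r0 ⇒ no(WAW)  {1A/1Mu/0Ld/1B | 3r 3w}
  2. BR ⇒ go  {1A/1Mu/0Ld/0B | 1r 3w}
  3. MUL→r1 ⇒ go  {1A/0Mu/0Ld/0B | 0r 2w}
  4. MUL→r2 ⇒ no(FU)  {1A/0Mu/0Ld/0B | 0r 2w}

issued = [0, 2, 3]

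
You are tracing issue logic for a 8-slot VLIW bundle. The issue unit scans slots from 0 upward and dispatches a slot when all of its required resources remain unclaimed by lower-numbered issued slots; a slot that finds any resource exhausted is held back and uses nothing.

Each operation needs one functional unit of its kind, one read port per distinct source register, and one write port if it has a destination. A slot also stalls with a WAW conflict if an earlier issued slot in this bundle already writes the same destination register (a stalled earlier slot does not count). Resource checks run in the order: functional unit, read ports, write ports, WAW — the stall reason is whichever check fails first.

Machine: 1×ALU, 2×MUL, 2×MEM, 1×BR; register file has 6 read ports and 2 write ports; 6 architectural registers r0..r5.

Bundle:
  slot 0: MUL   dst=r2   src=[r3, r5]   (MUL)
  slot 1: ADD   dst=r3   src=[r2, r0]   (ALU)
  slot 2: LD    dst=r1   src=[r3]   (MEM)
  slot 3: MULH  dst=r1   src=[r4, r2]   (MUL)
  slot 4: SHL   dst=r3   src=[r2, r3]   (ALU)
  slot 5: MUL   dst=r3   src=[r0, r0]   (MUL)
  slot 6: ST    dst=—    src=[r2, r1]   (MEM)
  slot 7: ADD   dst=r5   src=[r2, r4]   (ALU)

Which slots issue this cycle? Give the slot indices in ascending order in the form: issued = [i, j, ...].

  0. MUL→r2 ⇒ go  {1A/1Mu/2Ld/1B | 4r 1w}
  1. ALU→r3 ⇒ go  {0A/1Mu/2Ld/1B | 2r 0w}
  2. MEM→r1 ⇒ no(WR_PORT)  {0A/1Mu/2Ld/1B | 2r 0w}
  3. MUL→r1 ⇒ no(WR_PORT)  {0A/1Mu/2Ld/1B | 2r 0w}
  4. ALU→r3 ⇒ no(FU)  {0A/1Mu/2Ld/1B | 2r 0w}
  5. MUL→r3 ⇒ no(WR_PORT)  {0A/1Mu/2Ld/1B | 2r 0w}
  6. MEM ⇒ go  {0A/1Mu/1Ld/1B | 0r 0w}
  7. ALU→r5 ⇒ no(FU)  {0A/1Mu/1Ld/1B | 0r 0w}

issued = [0, 1, 6]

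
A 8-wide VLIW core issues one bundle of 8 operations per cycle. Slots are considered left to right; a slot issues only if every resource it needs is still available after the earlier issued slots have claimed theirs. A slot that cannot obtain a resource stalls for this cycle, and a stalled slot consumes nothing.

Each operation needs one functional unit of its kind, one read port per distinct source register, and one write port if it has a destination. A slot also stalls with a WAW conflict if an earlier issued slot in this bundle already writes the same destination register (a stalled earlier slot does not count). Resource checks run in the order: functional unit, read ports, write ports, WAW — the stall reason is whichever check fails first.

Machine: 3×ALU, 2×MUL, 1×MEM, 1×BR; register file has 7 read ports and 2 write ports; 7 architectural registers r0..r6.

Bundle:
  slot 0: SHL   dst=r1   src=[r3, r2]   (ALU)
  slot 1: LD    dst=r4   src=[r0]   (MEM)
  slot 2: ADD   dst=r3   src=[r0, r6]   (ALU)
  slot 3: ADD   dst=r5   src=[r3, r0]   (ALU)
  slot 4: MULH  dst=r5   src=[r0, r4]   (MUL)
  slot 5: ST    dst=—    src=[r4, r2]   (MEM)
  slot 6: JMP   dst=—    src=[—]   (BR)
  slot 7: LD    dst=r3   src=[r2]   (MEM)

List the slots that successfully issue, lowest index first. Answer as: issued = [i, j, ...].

#0 ALU src=r3,r2 dispatched  <A:2 Mu:2 Ld:1 B:1 rd:5 wr:1>
#1 MEM src=r0 dispatched  <A:2 Mu:2 Ld:0 B:1 rd:4 wr:0>
#2 ALU src=r0,r6 held:WR_PORT  <A:2 Mu:2 Ld:0 B:1 rd:4 wr:0>
#3 ALU src=r3,r0 held:WR_PORT  <A:2 Mu:2 Ld:0 B:1 rd:4 wr:0>
#4 MUL src=r0,r4 held:WR_PORT  <A:2 Mu:2 Ld:0 B:1 rd:4 wr:0>
#5 MEM src=r4,r2 held:FU  <A:2 Mu:2 Ld:0 B:1 rd:4 wr:0>
#6 BR src=- dispatched  <A:2 Mu:2 Ld:0 B:0 rd:4 wr:0>
#7 MEM src=r2 held:FU  <A:2 Mu:2 Ld:0 B:0 rd:4 wr:0>

issued = [0, 1, 6]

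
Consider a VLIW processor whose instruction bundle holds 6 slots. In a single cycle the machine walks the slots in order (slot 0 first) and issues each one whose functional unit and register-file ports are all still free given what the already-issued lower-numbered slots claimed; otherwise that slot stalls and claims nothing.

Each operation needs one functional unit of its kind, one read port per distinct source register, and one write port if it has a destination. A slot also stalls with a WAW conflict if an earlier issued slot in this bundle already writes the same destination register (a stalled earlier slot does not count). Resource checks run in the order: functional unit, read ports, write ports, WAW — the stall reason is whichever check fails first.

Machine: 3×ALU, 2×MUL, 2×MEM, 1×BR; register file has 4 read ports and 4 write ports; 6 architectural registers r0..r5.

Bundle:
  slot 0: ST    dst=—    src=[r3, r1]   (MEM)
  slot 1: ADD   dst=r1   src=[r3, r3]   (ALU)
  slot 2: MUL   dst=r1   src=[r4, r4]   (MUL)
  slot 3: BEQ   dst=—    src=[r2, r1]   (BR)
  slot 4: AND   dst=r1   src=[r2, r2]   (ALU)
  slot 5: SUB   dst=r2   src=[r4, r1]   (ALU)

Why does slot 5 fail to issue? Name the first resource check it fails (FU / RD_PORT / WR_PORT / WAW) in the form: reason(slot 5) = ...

reason(slot 5) = RD_PORT

(0) want 1×MEM +2rd +0wr — yes → AL3|MU2|ME1|BR1|rd2|wr4
(1) want 1×ALU +1rd +1wr — yes → AL2|MU2|ME1|BR1|rd1|wr3
(2) want 1×MUL +1rd +1wr — WAW → AL2|MU2|ME1|BR1|rd1|wr3
(3) want 1×BR +2rd +0wr — RD_PORT → AL2|MU2|ME1|BR1|rd1|wr3
(4) want 1×ALU +1rd +1wr — WAW → AL2|MU2|ME1|BR1|rd1|wr3
(5) want 1×ALU +2rd +1wr — RD_PORT → AL2|MU2|ME1|BR1|rd1|wr3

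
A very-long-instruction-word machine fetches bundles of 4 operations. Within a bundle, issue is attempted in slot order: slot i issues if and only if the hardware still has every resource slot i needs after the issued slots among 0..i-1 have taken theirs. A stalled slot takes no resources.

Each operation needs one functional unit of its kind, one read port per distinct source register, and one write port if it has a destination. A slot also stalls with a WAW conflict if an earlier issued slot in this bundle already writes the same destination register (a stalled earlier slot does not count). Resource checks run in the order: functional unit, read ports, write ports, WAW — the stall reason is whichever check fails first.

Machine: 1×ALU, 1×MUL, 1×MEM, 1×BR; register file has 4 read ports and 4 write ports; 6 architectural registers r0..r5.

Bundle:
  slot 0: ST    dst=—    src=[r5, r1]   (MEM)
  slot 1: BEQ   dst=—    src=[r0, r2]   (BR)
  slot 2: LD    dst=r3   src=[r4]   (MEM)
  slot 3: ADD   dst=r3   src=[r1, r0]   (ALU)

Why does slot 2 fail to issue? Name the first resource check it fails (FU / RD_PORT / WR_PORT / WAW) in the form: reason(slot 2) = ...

reason(slot 2) = FU

[0] MEM needs rd=2 wr=0: ok; after: ALU=1 MUL=1 MEM=0 BR=1, R=2, W=4
[1] BR needs rd=2 wr=0: ok; after: ALU=1 MUL=1 MEM=0 BR=0, R=0, W=4
[2] MEM needs rd=1 wr=1: FU; after: ALU=1 MUL=1 MEM=0 BR=0, R=0, W=4
[3] ALU needs rd=2 wr=1: RD_PORT; after: ALU=1 MUL=1 MEM=0 BR=0, R=0, W=4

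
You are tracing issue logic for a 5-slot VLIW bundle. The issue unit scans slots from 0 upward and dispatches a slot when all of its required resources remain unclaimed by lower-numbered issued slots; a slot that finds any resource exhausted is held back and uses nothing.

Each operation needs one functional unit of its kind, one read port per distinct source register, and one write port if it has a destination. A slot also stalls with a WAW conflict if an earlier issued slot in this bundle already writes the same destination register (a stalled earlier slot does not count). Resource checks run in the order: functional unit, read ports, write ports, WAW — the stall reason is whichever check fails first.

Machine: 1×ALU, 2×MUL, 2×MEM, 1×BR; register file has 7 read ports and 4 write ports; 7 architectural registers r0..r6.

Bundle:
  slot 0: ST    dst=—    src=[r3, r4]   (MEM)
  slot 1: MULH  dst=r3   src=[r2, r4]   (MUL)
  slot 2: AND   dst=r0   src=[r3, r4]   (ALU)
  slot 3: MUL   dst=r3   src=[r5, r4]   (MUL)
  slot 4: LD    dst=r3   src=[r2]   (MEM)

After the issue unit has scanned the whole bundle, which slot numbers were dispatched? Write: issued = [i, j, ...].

slot 0 (MEM): ISSUE — free A1,Mu2,Ld1,B1 rp5 wp4
slot 1 (MUL): ISSUE — free A1,Mu1,Ld1,B1 rp3 wp3
slot 2 (ALU): ISSUE — free A0,Mu1,Ld1,B1 rp1 wp2
slot 3 (MUL): stall RD_PORT — free A0,Mu1,Ld1,B1 rp1 wp2
slot 4 (MEM): stall WAW — free A0,Mu1,Ld1,B1 rp1 wp2

issued = [0, 1, 2]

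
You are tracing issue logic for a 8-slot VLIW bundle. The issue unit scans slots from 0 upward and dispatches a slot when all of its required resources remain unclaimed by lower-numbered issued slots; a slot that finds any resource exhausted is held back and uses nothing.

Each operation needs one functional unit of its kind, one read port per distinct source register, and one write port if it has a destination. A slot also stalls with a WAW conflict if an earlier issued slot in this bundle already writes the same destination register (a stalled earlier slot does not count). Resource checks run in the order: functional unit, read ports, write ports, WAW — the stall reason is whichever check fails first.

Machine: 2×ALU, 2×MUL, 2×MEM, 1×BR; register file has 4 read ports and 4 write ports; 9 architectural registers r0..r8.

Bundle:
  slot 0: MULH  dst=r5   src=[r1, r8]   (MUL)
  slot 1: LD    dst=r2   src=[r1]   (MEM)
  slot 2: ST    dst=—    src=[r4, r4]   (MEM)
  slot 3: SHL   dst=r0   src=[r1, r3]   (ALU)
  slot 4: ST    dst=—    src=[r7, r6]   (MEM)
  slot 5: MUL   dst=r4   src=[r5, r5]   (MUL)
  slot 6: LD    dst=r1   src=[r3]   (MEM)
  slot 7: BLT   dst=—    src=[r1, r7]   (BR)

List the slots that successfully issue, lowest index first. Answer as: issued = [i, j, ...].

issued = [0, 1, 2]

  0. MUL→r5 ⇒ go  {2A/1Mu/2Ld/1B | 2r 3w}
  1. MEM→r2 ⇒ go  {2A/1Mu/1Ld/1B | 1r 2w}
  2. MEM ⇒ go  {2A/1Mu/0Ld/1B | 0r 2w}
  3. ALU→r0 ⇒ no(RD_PORT)  {2A/1Mu/0Ld/1B | 0r 2w}
  4. MEM ⇒ no(FU)  {2A/1Mu/0Ld/1B | 0r 2w}
  5. MUL→r4 ⇒ no(RD_PORT)  {2A/1Mu/0Ld/1B | 0r 2w}
  6. MEM→r1 ⇒ no(FU)  {2A/1Mu/0Ld/1B | 0r 2w}
  7. BR ⇒ no(RD_PORT)  {2A/1Mu/0Ld/1B | 0r 2w}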